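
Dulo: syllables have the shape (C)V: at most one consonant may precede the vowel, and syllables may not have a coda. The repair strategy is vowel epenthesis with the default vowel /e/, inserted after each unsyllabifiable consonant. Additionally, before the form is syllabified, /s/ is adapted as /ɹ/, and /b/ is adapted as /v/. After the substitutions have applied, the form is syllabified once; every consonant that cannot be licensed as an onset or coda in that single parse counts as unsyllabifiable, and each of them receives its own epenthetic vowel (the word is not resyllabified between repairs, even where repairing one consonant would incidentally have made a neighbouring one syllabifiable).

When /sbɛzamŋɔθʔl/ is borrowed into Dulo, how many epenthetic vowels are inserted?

After substitution the input is /ɹvɛzamŋɔθʔl/.
The unsyllabifiable consonants are /ɹ/, /m/, /θ/, /ʔ/, /l/; each receives one epenthetic vowel.

5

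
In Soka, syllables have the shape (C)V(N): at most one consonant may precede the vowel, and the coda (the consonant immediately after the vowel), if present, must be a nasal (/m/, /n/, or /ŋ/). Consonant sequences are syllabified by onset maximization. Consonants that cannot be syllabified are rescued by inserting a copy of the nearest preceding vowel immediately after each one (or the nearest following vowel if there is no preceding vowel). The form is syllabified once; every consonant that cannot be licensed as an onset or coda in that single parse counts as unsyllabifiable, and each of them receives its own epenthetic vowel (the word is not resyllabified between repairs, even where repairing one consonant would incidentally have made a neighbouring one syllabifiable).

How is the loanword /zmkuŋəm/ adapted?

zumukuŋəm

Under (C)V(N), the unsyllabifiable consonants are /z/, /m/ (only a nasal (/m/, /n/, or /ŋ/) is licensed in coda position; onsets are limited to one consonant).
Each unlicensed consonant becomes the onset of a new syllable: /z/ → /zu/, /m/ → /mu/.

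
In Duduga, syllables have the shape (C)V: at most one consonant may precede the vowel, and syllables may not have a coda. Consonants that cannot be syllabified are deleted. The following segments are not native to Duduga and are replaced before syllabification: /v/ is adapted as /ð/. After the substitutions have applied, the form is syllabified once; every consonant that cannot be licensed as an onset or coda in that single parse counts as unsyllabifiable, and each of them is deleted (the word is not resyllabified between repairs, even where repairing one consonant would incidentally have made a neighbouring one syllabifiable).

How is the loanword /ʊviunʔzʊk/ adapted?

ʊðiuzʊ

Substitution: /v/ → /ð/, giving /ʊðiunʔzʊk/.
Syllabifying with onset maximization leaves /n/, /ʔ/, /k/ stranded (no codas are permitted; onsets are limited to one consonant).
Deletion applies to /n/, /ʔ/, /k/.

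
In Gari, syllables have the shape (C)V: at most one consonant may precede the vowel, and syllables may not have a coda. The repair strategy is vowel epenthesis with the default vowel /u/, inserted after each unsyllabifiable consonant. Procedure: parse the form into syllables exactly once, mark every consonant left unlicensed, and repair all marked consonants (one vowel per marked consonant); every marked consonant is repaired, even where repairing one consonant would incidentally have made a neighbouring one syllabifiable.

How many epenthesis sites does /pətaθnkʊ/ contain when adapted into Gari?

The unsyllabifiable consonants are /θ/, /n/; each receives one epenthetic vowel.

2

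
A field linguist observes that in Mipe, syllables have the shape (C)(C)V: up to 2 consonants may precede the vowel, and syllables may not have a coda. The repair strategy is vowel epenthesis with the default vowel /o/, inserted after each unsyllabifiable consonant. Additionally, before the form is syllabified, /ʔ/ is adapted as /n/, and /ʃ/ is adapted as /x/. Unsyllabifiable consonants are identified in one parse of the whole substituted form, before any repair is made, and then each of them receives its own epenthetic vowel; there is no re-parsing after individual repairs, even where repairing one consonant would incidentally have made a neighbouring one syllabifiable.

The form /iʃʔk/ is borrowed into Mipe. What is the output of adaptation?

ixonoko

Substitution: /ʃ/ → /x/, /ʔ/ → /n/, giving /ixnk/.
Syllabifying with onset maximization leaves /x/, /n/, /k/ stranded (no codas are permitted; onsets may contain at most 2 consonants).
Inserting the epenthetic vowel yields /x/ → /xo/, /n/ → /no/, /k/ → /ko/.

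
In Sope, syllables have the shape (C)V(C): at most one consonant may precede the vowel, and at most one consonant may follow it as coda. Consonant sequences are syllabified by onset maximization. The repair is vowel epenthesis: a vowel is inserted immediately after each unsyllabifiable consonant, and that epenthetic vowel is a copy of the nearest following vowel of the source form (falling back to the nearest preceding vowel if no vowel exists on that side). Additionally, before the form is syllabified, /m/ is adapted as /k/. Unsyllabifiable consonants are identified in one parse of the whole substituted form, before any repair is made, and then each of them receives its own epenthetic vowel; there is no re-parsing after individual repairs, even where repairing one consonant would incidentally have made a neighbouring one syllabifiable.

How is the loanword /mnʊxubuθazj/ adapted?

Substitution: /m/ → /k/, giving /knʊxubuθazj/.
Under (C)V(C), the unsyllabifiable consonants are /k/, /j/ (at most one coda consonant is licensed; onsets are limited to one consonant).
Each unlicensed consonant becomes the onset of a new syllable: /k/ → /kʊ/, /j/ → /ja/.

kʊnʊxubuθazja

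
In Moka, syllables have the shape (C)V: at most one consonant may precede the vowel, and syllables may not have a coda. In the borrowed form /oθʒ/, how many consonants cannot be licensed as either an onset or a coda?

The consonants /θ/, /ʒ/ cannot be parsed into a legal (C)V syllable (no codas are permitted; onsets are limited to one consonant).

2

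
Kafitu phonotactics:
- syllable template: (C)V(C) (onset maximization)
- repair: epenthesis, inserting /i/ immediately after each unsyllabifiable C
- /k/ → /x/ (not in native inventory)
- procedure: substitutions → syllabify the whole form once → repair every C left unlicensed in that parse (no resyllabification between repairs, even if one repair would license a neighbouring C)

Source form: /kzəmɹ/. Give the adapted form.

xizəmɹi

Substitution: /k/ → /x/, giving /xzəmɹ/.
The consonants /x/, /ɹ/ cannot be parsed into a legal (C)V(C) syllable (at most one coda consonant is licensed; onsets are limited to one consonant).
Epenthesis after each stranded consonant: /x/ → /xi/, /ɹ/ → /ɹi/.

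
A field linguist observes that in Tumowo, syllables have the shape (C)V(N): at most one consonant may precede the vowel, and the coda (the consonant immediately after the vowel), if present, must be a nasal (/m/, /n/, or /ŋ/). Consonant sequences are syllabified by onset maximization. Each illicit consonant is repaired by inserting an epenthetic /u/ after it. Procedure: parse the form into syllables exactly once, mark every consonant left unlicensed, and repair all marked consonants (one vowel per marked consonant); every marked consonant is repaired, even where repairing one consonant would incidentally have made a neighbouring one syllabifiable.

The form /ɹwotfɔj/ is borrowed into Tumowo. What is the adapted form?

ɹuwotufɔju

Syllabifying with onset maximization leaves /ɹ/, /t/, /j/ stranded (only a nasal (/m/, /n/, or /ŋ/) is licensed in coda position; onsets are limited to one consonant).
Epenthesis after each stranded consonant: /ɹ/ → /ɹu/, /t/ → /tu/, /j/ → /ju/.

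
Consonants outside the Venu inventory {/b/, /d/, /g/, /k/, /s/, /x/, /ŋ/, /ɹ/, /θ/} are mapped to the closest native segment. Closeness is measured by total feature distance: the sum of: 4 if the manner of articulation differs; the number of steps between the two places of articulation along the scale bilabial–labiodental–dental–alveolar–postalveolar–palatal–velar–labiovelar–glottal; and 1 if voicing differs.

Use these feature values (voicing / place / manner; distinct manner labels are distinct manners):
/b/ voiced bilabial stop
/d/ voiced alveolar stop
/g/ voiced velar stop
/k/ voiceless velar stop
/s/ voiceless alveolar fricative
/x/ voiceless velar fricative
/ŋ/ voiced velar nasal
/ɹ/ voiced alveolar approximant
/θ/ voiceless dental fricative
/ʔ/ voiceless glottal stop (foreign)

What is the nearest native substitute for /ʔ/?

/k/ is closest: same manner (stop), place distance 2 (glottal→velar), same voicing; total 2. Next closest is /g/ at distance 3.

k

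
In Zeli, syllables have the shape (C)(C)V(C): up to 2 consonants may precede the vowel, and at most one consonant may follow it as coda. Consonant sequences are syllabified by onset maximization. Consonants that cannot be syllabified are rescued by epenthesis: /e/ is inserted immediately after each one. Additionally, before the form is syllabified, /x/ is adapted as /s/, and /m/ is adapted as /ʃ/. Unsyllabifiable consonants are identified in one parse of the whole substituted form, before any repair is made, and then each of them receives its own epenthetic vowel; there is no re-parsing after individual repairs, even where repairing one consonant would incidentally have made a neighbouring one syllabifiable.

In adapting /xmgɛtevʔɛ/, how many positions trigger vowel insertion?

After substitution the input is /sʃgɛtevʔɛ/.
The unsyllabifiable consonants are /s/; each receives one epenthetic vowel.

1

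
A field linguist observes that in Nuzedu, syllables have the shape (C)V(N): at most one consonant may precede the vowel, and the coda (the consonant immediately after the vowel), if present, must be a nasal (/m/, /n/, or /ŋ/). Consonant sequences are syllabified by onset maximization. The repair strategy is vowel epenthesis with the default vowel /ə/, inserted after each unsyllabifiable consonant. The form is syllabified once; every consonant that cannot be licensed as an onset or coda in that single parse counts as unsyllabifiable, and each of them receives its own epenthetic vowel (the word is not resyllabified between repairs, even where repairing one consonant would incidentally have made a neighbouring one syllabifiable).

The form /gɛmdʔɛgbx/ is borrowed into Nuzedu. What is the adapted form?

Syllabifying with onset maximization leaves /d/, /g/, /b/, /x/ stranded (only a nasal (/m/, /n/, or /ŋ/) is licensed in coda position; onsets are limited to one consonant).
Inserting the epenthetic vowel yields /d/ → /də/, /g/ → /gə/, /b/ → /bə/, /x/ → /xə/.

gɛmdəʔɛgəbəxə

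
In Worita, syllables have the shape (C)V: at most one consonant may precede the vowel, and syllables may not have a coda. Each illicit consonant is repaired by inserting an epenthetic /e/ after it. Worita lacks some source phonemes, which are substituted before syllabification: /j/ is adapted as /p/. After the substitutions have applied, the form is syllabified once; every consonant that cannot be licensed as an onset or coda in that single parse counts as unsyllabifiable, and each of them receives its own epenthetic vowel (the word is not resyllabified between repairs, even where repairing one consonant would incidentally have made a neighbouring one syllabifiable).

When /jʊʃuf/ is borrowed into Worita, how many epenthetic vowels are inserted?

1

After substitution the input is /pʊʃuf/.
The unsyllabifiable consonants are /f/; each receives one epenthetic vowel.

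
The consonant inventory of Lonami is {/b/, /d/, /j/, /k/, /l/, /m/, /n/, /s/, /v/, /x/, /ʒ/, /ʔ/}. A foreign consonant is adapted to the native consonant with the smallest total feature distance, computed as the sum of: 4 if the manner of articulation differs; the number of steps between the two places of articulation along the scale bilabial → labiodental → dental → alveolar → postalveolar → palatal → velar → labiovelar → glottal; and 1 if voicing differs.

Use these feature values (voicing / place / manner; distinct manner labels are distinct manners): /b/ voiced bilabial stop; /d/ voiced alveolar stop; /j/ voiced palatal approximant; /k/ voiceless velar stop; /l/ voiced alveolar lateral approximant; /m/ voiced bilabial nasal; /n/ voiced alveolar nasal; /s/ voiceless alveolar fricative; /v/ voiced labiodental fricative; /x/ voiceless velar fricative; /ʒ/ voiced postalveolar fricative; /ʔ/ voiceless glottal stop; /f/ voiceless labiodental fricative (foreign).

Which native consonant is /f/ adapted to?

/v/ is closest: same manner (fricative), place distance 0 (labiodental→labiodental), voicing differs (+1); total 1. Next closest is /s/ at distance 2.

v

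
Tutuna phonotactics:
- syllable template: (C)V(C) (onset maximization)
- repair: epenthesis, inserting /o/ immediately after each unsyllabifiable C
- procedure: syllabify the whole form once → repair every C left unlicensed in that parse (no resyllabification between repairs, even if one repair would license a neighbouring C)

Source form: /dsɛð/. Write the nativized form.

The consonants /d/ cannot be parsed into a legal (C)V(C) syllable (at most one coda consonant is licensed; onsets are limited to one consonant).
Epenthesis after each stranded consonant: /d/ → /do/.

dosɛð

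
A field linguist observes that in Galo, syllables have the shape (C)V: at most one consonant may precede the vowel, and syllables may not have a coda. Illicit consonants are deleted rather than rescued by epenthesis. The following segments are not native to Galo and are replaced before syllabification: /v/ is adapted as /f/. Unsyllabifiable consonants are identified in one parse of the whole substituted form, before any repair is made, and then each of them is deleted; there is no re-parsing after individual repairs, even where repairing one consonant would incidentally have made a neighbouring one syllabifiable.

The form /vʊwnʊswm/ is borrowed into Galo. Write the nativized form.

fʊnʊ

Substitution: /v/ → /f/, giving /fʊwnʊswm/.
The consonants /w/, /s/, /w/, /m/ cannot be parsed into a legal (C)V syllable (no codas are permitted; onsets are limited to one consonant).
Deleting the stranded consonants removes /w/, /s/, /w/, /m/.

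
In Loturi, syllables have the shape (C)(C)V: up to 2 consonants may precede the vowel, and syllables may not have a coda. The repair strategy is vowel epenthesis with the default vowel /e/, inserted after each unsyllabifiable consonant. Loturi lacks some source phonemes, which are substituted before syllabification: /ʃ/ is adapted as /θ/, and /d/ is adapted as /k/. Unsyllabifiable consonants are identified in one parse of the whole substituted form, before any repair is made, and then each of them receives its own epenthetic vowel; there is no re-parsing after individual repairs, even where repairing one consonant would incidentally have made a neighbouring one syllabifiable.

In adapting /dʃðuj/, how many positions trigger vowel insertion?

After substitution the input is /kθðuj/.
The unsyllabifiable consonants are /k/, /j/; each receives one epenthetic vowel.

2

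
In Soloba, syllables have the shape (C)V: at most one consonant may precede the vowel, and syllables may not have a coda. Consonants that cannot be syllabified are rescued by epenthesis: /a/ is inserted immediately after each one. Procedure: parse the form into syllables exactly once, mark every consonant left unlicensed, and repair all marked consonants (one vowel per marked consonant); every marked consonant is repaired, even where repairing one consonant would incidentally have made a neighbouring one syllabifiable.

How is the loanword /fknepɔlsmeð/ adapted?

Syllabifying with onset maximization leaves /f/, /k/, /l/, /s/, /ð/ stranded (no codas are permitted; onsets are limited to one consonant).
Each unlicensed consonant becomes the onset of a new syllable: /f/ → /fa/, /k/ → /ka/, /l/ → /la/, /s/ → /sa/, /ð/ → /ða/.

fakanepɔlasameða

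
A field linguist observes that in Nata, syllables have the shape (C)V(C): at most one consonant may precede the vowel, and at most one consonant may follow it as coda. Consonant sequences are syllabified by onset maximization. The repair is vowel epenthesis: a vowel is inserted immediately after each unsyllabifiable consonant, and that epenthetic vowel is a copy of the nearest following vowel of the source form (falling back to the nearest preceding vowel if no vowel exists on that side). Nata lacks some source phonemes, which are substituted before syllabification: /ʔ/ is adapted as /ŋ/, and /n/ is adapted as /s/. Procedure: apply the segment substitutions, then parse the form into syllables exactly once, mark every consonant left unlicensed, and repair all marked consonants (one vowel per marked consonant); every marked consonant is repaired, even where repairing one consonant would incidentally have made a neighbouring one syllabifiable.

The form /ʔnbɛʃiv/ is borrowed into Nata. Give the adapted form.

ŋɛsɛbɛʃiv

Substitution: /ʔ/ → /ŋ/, /n/ → /s/, giving /ŋsbɛʃiv/.
The consonants /ŋ/, /s/ cannot be parsed into a legal (C)V(C) syllable (at most one coda consonant is licensed; onsets are limited to one consonant).
Each unlicensed consonant becomes the onset of a new syllable: /ŋ/ → /ŋɛ/, /s/ → /sɛ/.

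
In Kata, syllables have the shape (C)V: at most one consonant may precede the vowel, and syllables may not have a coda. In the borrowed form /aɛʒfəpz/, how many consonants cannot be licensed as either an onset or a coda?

3

Under (C)V, the unsyllabifiable consonants are /ʒ/, /p/, /z/ (no codas are permitted; onsets are limited to one consonant).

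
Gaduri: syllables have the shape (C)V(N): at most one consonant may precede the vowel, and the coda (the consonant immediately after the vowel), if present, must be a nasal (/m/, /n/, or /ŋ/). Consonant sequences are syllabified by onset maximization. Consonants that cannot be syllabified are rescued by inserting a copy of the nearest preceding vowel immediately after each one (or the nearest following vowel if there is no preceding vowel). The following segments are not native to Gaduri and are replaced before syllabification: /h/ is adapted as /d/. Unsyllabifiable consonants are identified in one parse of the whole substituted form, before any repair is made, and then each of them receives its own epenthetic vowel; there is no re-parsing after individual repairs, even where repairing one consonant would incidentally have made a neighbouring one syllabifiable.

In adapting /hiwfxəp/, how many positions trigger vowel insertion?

After substitution the input is /diwfxəp/.
The unsyllabifiable consonants are /w/, /f/, /p/; each receives one epenthetic vowel.

3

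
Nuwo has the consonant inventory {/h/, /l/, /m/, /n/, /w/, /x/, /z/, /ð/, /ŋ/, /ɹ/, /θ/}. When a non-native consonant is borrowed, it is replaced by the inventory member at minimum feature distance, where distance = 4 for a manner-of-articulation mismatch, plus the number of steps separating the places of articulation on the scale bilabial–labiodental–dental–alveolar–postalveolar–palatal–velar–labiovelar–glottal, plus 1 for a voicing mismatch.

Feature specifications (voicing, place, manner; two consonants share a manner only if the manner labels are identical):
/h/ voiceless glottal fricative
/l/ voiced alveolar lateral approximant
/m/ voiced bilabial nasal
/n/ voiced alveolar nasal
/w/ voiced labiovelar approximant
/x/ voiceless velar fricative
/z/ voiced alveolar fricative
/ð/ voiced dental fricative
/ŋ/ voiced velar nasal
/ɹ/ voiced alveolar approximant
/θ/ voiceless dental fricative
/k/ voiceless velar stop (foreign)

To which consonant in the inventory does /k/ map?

x

/x/ is closest: manner differs (stop→fricative, +4), place distance 0 (velar→velar), same voicing; total 4. Next closest is /ŋ/ at distance 5.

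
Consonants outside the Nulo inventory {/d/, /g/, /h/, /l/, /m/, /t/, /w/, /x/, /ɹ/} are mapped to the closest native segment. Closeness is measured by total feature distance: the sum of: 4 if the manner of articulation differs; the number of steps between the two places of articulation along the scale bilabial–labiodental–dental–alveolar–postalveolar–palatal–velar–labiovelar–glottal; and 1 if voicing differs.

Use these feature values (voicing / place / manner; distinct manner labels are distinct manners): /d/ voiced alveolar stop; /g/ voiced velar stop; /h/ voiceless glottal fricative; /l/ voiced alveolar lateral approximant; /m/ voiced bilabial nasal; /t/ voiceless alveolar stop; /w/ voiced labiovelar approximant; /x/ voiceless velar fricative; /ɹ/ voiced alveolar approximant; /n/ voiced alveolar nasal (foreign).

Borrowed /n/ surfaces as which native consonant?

/m/ is closest: same manner (nasal), place distance 3 (alveolar→bilabial), same voicing; total 3. Next closest is /d/ at distance 4.

m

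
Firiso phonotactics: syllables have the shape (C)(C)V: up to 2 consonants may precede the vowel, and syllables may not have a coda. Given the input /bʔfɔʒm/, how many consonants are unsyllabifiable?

3

Syllabifying with onset maximization leaves /b/, /ʒ/, /m/ stranded (no codas are permitted; onsets may contain at most 2 consonants).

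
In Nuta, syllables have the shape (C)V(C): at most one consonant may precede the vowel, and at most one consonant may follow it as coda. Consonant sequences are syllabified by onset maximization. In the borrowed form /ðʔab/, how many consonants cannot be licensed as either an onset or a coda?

Syllabifying with onset maximization leaves /ð/ stranded (at most one coda consonant is licensed; onsets are limited to one consonant).

1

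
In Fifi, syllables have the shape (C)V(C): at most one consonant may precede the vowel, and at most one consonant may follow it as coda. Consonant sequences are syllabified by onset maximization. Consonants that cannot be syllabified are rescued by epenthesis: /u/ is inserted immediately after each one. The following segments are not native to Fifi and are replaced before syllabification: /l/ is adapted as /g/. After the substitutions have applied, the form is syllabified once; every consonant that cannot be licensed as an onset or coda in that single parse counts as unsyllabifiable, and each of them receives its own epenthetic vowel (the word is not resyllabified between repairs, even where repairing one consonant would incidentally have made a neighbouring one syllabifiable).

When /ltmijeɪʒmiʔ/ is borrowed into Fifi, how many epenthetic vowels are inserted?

After substitution the input is /gtmijeɪʒmiʔ/.
The unsyllabifiable consonants are /g/, /t/; each receives one epenthetic vowel.

2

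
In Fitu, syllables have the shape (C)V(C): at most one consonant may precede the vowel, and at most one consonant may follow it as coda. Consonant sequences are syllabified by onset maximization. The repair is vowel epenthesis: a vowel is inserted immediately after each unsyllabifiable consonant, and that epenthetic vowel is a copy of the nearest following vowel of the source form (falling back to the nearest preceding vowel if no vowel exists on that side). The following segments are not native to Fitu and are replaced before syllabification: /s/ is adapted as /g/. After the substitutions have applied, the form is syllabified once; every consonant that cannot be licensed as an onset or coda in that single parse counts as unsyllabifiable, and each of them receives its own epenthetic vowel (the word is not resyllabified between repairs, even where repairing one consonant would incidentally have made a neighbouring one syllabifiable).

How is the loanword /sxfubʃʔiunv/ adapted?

guxufubʃiʔiunvu

Substitution: /s/ → /g/, giving /gxfubʃʔiunv/.
The consonants /g/, /x/, /ʃ/, /v/ cannot be parsed into a legal (C)V(C) syllable (at most one coda consonant is licensed; onsets are limited to one consonant).
Epenthesis after each stranded consonant: /g/ → /gu/, /x/ → /xu/, /ʃ/ → /ʃi/, /v/ → /vu/.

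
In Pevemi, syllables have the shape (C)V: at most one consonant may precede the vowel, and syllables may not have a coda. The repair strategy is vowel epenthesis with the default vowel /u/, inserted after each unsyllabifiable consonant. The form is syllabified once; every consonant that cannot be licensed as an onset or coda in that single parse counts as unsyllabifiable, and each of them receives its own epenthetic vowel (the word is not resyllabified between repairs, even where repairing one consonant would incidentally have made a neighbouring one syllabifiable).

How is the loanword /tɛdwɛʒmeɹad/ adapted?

tɛduwɛʒumeɹadu

Syllabifying with onset maximization leaves /d/, /ʒ/, /d/ stranded (no codas are permitted; onsets are limited to one consonant).
Epenthesis after each stranded consonant: /d/ → /du/, /ʒ/ → /ʒu/, /d/ → /du/.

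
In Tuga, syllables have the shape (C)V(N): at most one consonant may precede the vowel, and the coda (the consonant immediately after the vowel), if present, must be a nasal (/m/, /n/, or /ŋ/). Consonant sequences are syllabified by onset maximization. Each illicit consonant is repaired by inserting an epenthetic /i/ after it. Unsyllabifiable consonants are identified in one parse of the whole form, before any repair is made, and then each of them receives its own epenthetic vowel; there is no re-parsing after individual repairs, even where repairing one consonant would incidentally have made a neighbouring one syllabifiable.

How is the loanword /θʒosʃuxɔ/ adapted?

θiʒosiʃuxɔ

Under (C)V(N), the unsyllabifiable consonants are /θ/, /s/ (only a nasal (/m/, /n/, or /ŋ/) is licensed in coda position; onsets are limited to one consonant).
Inserting the epenthetic vowel yields /θ/ → /θi/, /s/ → /si/.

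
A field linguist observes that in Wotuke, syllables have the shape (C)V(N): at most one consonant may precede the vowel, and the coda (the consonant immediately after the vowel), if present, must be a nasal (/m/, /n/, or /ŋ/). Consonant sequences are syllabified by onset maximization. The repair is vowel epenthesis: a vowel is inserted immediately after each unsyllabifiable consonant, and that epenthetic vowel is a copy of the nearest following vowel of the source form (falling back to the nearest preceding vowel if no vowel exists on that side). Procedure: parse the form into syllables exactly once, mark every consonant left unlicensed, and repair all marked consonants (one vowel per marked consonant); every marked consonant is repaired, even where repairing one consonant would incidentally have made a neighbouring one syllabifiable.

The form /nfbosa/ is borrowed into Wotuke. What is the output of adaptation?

The consonants /n/, /f/ cannot be parsed into a legal (C)V(N) syllable (only a nasal (/m/, /n/, or /ŋ/) is licensed in coda position; onsets are limited to one consonant).
Each unlicensed consonant becomes the onset of a new syllable: /n/ → /no/, /f/ → /fo/.

nofobosa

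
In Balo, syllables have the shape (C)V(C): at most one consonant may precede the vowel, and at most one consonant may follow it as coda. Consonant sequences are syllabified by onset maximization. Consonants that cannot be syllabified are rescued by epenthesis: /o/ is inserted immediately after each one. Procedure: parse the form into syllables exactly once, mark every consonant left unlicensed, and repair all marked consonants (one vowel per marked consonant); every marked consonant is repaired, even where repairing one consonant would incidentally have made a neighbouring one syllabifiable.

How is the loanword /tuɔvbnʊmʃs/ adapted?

tuɔvbonʊmʃoso

The consonants /b/, /ʃ/, /s/ cannot be parsed into a legal (C)V(C) syllable (at most one coda consonant is licensed; onsets are limited to one consonant).
Each unlicensed consonant becomes the onset of a new syllable: /b/ → /bo/, /ʃ/ → /ʃo/, /s/ → /so/.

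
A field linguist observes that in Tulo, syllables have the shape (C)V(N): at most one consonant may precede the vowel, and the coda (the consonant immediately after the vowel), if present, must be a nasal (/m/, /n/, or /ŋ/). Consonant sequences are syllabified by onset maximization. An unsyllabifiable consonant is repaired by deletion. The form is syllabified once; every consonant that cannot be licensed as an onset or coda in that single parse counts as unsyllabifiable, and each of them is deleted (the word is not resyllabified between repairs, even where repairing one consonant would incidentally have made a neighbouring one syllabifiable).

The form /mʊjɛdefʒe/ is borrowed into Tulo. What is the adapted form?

Syllabifying with onset maximization leaves /f/ stranded (only a nasal (/m/, /n/, or /ŋ/) is licensed in coda position; onsets are limited to one consonant).
Deleting the stranded consonants removes /f/.

mʊjɛdeʒe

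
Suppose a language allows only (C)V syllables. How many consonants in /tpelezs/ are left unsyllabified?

3

The consonants /t/, /z/, /s/ cannot be parsed into a legal (C)V syllable (no codas are permitted; onsets are limited to one consonant).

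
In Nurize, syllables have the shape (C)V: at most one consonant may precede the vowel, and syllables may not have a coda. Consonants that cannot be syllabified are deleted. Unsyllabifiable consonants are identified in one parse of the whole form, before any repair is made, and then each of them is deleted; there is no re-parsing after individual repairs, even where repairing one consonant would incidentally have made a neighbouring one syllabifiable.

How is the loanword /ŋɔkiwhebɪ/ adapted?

ŋɔkihebɪ

Under (C)V, the unsyllabifiable consonants are /w/ (no codas are permitted; onsets are limited to one consonant).
Each unlicensed consonant is deleted: /w/.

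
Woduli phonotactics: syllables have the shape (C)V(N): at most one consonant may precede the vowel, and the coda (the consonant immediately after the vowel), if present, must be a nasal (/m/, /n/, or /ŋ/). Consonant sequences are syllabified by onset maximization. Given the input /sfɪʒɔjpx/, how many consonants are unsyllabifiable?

4

Syllabifying with onset maximization leaves /s/, /j/, /p/, /x/ stranded (only a nasal (/m/, /n/, or /ŋ/) is licensed in coda position; onsets are limited to one consonant).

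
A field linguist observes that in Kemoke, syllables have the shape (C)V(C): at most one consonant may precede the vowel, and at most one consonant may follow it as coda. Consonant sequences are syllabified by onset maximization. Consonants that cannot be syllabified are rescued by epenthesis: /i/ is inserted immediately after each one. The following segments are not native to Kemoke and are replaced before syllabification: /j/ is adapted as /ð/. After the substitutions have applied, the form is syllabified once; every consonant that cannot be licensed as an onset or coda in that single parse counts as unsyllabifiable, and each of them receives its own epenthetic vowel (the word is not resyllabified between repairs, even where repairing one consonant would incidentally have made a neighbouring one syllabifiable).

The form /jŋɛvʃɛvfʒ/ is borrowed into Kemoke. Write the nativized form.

Substitution: /j/ → /ð/, giving /ðŋɛvʃɛvfʒ/.
Syllabifying with onset maximization leaves /ð/, /f/, /ʒ/ stranded (at most one coda consonant is licensed; onsets are limited to one consonant).
Each unlicensed consonant becomes the onset of a new syllable: /ð/ → /ði/, /f/ → /fi/, /ʒ/ → /ʒi/.

ðiŋɛvʃɛvfiʒi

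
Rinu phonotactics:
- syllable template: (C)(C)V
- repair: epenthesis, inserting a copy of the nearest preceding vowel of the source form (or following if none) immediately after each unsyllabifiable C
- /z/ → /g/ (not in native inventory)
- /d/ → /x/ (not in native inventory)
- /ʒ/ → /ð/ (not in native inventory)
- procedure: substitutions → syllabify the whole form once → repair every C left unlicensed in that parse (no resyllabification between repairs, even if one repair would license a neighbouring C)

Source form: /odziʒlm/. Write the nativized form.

Substitution: /d/ → /x/, /z/ → /g/, /ʒ/ → /ð/, giving /oxgiðlm/.
Syllabifying with onset maximization leaves /ð/, /l/, /m/ stranded (no codas are permitted; onsets may contain at most 2 consonants).
Each unlicensed consonant becomes the onset of a new syllable: /ð/ → /ði/, /l/ → /li/, /m/ → /mi/.

oxgiðilimi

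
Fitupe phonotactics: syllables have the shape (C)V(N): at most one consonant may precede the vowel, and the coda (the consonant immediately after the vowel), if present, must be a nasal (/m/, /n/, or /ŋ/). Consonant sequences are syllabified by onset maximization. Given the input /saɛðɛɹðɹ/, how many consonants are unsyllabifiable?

Under (C)V(N), the unsyllabifiable consonants are /ɹ/, /ð/, /ɹ/ (only a nasal (/m/, /n/, or /ŋ/) is licensed in coda position; onsets are limited to one consonant).

3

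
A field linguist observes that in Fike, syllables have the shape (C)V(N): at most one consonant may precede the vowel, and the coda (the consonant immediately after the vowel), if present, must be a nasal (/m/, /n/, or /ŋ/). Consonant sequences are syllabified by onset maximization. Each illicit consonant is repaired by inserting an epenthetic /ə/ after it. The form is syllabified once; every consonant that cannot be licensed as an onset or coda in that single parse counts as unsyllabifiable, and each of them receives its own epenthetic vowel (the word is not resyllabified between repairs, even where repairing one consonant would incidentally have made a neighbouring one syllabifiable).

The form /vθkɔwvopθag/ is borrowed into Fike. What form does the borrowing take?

The consonants /v/, /θ/, /w/, /p/, /g/ cannot be parsed into a legal (C)V(N) syllable (only a nasal (/m/, /n/, or /ŋ/) is licensed in coda position; onsets are limited to one consonant).
Each unlicensed consonant becomes the onset of a new syllable: /v/ → /və/, /θ/ → /θə/, /w/ → /wə/, /p/ → /pə/, /g/ → /gə/.

vəθəkɔwəvopəθagə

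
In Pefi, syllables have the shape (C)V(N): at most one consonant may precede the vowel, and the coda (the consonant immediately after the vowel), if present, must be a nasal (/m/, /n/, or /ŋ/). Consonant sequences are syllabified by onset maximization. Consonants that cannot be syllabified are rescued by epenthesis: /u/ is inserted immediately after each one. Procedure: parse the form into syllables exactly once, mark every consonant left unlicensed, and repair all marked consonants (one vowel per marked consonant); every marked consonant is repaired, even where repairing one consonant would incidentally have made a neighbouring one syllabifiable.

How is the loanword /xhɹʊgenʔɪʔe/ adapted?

Under (C)V(N), the unsyllabifiable consonants are /x/, /h/ (only a nasal (/m/, /n/, or /ŋ/) is licensed in coda position; onsets are limited to one consonant).
Inserting the epenthetic vowel yields /x/ → /xu/, /h/ → /hu/.

xuhuɹʊgenʔɪʔe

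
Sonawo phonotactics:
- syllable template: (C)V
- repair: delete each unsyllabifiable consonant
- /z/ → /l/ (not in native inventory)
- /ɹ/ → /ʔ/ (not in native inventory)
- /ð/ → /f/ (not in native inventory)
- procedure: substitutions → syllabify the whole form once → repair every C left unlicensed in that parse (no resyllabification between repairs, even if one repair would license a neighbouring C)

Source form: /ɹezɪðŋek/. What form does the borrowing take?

ʔelɪŋe

Substitution: /ɹ/ → /ʔ/, /z/ → /l/, /ð/ → /f/, giving /ʔelɪfŋek/.
Syllabifying with onset maximization leaves /f/, /k/ stranded (no codas are permitted; onsets are limited to one consonant).
Each unlicensed consonant is deleted: /f/, /k/.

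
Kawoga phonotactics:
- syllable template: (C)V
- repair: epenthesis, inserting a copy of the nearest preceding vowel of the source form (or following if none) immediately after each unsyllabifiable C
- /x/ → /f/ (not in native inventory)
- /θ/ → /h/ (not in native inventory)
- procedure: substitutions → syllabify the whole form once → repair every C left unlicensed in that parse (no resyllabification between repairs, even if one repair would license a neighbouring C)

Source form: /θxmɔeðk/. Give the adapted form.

hɔfɔmɔeðeke

Substitution: /θ/ → /h/, /x/ → /f/, giving /hfmɔeðk/.
Under (C)V, the unsyllabifiable consonants are /h/, /f/, /ð/, /k/ (no codas are permitted; onsets are limited to one consonant).
Inserting the epenthetic vowel yields /h/ → /hɔ/, /f/ → /fɔ/, /ð/ → /ðe/, /k/ → /ke/.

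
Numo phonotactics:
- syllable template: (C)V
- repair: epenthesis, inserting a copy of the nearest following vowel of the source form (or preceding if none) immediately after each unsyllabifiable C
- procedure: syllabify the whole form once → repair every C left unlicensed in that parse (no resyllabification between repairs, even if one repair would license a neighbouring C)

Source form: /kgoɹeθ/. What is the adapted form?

kogoɹeθe

Under (C)V, the unsyllabifiable consonants are /k/, /θ/ (no codas are permitted; onsets are limited to one consonant).
Each unlicensed consonant becomes the onset of a new syllable: /k/ → /ko/, /θ/ → /θe/.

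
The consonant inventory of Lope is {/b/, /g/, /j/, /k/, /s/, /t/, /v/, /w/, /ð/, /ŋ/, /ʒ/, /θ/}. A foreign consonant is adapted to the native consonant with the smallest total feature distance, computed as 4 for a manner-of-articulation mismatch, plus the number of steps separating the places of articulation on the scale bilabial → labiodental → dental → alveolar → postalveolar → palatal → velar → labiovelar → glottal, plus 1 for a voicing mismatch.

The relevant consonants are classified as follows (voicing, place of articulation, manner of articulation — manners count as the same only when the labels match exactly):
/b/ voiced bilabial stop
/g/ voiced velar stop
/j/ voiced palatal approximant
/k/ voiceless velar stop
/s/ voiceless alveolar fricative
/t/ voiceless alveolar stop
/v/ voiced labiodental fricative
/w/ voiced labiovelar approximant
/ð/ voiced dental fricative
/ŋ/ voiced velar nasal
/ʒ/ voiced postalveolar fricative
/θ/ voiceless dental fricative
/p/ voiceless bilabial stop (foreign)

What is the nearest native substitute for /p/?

b

/b/ is closest: same manner (stop), place distance 0 (bilabial→bilabial), voicing differs (+1); total 1. Next closest is /t/ at distance 3.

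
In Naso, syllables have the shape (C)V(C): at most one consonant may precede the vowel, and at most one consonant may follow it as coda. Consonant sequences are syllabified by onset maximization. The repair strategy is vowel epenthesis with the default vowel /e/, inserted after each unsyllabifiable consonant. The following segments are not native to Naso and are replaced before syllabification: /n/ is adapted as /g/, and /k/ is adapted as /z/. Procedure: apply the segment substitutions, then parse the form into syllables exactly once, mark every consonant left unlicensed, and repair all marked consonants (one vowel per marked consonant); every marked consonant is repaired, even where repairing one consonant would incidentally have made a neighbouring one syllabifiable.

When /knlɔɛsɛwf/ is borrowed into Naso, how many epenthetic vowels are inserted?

3

After substitution the input is /zglɔɛsɛwf/.
The unsyllabifiable consonants are /z/, /g/, /f/; each receives one epenthetic vowel.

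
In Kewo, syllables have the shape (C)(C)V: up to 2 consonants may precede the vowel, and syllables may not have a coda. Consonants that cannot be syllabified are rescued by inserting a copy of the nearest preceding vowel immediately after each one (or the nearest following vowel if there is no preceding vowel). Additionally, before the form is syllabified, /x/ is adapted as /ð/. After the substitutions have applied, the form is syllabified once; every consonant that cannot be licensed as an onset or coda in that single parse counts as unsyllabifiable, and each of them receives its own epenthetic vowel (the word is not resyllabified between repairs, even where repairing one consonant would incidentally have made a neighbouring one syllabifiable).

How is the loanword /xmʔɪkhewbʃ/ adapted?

Substitution: /x/ → /ð/, giving /ðmʔɪkhewbʃ/.
Under (C)(C)V, the unsyllabifiable consonants are /ð/, /w/, /b/, /ʃ/ (no codas are permitted; onsets may contain at most 2 consonants).
Epenthesis after each stranded consonant: /ð/ → /ðɪ/, /w/ → /we/, /b/ → /be/, /ʃ/ → /ʃe/.

ðɪmʔɪkhewebeʃe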